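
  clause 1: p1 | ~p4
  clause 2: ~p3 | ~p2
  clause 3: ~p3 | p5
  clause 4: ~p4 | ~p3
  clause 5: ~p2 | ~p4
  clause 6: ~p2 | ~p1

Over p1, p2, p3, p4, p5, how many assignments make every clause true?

10

There are 2^5 = 32 truth assignments over (p1, p2, p3, p4, p5).
Split on p2. With p2 = 1, the clauses containing p2 are satisfied and ~p2 drops from the rest; 2 of the 2^4 = 16 assignments to the other variables satisfy what remains.
With p2 = 0, by the same count on the reduced clause set, 8 assignments work.
(One model: p1=F, p2=F, p3=F, p4=F, p5=F.)
Total: 2 + 8 = 10.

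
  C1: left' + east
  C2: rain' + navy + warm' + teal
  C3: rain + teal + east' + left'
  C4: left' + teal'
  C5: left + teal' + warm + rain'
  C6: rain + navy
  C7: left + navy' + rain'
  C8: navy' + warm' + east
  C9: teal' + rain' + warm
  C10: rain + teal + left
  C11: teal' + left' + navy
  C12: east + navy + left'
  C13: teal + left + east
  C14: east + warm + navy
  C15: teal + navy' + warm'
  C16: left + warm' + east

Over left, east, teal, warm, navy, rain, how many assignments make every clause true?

There are 2^6 = 64 truth assignments over (left, east, teal, warm, navy, rain).
Split on left. With left = 1, the clauses containing left are satisfied and left' drops from the rest; 2 of the 2^5 = 32 assignments to the other variables satisfy what remains.
With left = 0, by the same count on the reduced clause set, 5 assignments work.
(One model: left=F, east=F, teal=T, warm=F, navy=T, rain=F.)
Total: 2 + 5 = 7.

7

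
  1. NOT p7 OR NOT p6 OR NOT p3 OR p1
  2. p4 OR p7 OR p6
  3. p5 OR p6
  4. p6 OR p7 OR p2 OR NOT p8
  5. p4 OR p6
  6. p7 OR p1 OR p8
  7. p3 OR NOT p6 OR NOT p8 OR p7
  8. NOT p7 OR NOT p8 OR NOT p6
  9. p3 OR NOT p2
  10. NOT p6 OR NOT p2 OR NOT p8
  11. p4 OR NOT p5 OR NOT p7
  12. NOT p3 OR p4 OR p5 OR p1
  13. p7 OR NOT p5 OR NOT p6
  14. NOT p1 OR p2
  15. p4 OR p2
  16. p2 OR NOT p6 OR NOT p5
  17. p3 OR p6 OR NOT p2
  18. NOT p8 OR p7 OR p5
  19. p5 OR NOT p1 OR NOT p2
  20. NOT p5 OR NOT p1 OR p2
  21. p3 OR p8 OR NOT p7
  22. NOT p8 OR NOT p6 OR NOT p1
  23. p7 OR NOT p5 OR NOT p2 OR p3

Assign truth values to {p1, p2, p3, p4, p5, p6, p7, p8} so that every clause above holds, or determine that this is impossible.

Try p5 = true.
Try p4 = true.
Try p3 = true.
Try p7 = false.
Unit clause (NOT p6) forces p6 = false.
Try p2 = true.
Try p1 = false.
Unit clause (p8) forces p8 = true.
All clauses are satisfied.

p1: false; p2: true; p3: true; p4: true; p5: true; p6: false; p7: false; p8: true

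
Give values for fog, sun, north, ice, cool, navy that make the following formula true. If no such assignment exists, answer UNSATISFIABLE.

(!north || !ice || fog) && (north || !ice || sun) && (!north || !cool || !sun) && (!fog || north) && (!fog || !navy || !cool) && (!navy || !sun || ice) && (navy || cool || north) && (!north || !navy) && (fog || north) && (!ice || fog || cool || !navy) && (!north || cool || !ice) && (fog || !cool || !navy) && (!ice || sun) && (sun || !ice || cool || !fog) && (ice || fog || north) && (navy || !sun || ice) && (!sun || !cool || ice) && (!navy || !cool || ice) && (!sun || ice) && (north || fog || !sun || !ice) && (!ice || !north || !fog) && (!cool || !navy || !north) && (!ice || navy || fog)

Try fog = false.
From the singleton clause (north), north = true.
From the singleton clause (!ice), ice = false.
From the singleton clause (!navy), navy = false.
From the singleton clause (!sun), sun = false.
All clauses hold; cool can take either value.

fog=false,  sun=false,  north=true,  ice=false,  cool=false,  navy=false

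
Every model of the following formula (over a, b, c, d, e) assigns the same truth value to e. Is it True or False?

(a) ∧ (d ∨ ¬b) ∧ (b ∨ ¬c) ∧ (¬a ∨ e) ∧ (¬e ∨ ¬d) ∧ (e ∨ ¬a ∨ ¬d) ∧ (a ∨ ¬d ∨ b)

True

Suppose e = False.
Unit clause (a) forces a = True.
But (¬a) is also a unit clause — contradiction.
So every satisfying assignment has e = True.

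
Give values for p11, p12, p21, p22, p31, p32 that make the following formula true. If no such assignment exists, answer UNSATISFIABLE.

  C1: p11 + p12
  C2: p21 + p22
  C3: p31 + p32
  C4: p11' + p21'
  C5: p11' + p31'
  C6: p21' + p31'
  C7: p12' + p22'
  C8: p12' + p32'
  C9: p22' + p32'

UNSATISFIABLE

Suppose p11 = 1.
The clause (p21') is unit, so p21 = 0.
The clause (p22) is unit, so p22 = 1.
The clause (p31') is unit, so p31 = 0.
The clause (p32) is unit, so p32 = 1.
But (p32') is also a unit clause — contradiction.
That branch fails; take p11 = 0 instead.
The clause (p12) is unit, so p12 = 1.
The clause (p22') is unit, so p22 = 0.
The clause (p21) is unit, so p21 = 1.
The clause (p31') is unit, so p31 = 0.
The clause (p32) is unit, so p32 = 1.
But (p32') is also a unit clause — contradiction.
Neither p11 = 1 nor p11 = 0 works.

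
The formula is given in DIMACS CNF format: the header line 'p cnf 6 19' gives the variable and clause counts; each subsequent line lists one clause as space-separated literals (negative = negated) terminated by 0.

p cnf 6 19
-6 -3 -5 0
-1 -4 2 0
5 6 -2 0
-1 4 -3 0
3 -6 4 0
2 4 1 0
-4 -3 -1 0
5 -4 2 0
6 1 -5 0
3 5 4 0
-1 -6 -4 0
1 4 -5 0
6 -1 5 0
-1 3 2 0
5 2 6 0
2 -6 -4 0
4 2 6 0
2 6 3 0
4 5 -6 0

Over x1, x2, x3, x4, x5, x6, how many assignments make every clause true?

There are 2^6 = 64 truth assignments over (x1, x2, x3, x4, x5, x6).
Split on x1. With x1 = True, the clauses containing x1 are satisfied and ¬x1 drops from the rest; 2 of the 2^5 = 32 assignments to the other variables satisfy what remains.
With x1 = False, by the same count on the reduced clause set, 3 assignments work.
Total: 2 + 3 = 5.

5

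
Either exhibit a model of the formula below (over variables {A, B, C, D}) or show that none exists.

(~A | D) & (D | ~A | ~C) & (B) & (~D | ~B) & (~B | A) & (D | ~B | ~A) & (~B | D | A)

Unit clause (B) forces B = 1.
Unit clause (~D) forces D = 0.
Unit clause (~A) forces A = 0.
That conflicts with the unit clause (A).

UNSATISFIABLE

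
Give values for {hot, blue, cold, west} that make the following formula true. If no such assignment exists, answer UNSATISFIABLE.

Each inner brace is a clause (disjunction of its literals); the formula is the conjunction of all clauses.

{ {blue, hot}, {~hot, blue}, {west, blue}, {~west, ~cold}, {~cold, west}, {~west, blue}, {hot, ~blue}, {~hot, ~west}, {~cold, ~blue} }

Branch on blue: set blue = 1.
The clause (hot) is unit, so hot = 1.
The clause (~west) is unit, so west = 0.
The clause (~cold) is unit, so cold = 0.
Every clause now holds.

hot: 1; blue: 1; cold: 0; west: 0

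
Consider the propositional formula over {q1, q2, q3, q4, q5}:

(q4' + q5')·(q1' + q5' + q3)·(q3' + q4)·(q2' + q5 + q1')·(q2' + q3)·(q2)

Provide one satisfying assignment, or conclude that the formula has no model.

q1: 0; q2: 1; q3: 1; q4: 1; q5: 0

From the singleton clause (q2), q2 = 1.
From the singleton clause (q3), q3 = 1.
From the singleton clause (q4), q4 = 1.
From the singleton clause (q5'), q5 = 0.
From the singleton clause (q1'), q1 = 0.
This assignment satisfies each clause.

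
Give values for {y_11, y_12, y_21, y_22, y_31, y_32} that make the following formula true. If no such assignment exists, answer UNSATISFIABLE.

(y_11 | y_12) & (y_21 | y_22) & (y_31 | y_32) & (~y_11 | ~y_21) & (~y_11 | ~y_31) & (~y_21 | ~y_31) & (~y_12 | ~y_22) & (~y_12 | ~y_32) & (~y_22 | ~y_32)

Suppose y_11 = 1.
(~y_21) alone gives y_21 = 0.
(y_22) alone gives y_22 = 1.
(~y_31) alone gives y_31 = 0.
(y_32) alone gives y_32 = 1.
But (~y_32) is also a unit clause — contradiction.
Backtrack on y_11: now try y_11 = 0.
(y_12) alone gives y_12 = 1.
(~y_22) alone gives y_22 = 0.
(y_21) alone gives y_21 = 1.
(~y_31) alone gives y_31 = 0.
(y_32) alone gives y_32 = 1.
But (~y_32) is also a unit clause — contradiction.
Either choice for y_11 ends in contradiction.

UNSATISFIABLE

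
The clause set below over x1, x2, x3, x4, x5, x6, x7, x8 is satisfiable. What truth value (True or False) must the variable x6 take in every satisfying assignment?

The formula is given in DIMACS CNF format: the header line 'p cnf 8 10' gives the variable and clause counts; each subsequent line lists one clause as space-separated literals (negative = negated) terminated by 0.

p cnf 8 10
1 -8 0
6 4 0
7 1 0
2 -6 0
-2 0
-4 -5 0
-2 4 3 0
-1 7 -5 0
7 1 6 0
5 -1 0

Suppose x6 = True.
Unit clause (x2) forces x2 = True.
Now (¬x2) is unsatisfied and unit — conflict.
So every satisfying assignment has x6 = False.

False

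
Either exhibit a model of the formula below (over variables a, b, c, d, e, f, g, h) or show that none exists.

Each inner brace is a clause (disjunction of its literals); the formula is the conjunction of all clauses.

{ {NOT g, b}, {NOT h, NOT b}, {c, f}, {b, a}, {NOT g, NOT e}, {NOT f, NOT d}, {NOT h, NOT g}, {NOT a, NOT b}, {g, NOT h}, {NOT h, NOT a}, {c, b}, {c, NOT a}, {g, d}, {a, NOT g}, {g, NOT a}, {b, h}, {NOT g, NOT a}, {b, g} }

Case g = false:
The clause (NOT h) is unit, so h = false.
The clause (d) is unit, so d = true.
The clause (NOT f) is unit, so f = false.
The clause (c) is unit, so c = true.
The clause (NOT a) is unit, so a = false.
The clause (b) is unit, so b = true.
Every clause is now satisfied; e is unconstrained.

a: false; b: true; c: true; d: true; e: true; f: false; g: false; h: false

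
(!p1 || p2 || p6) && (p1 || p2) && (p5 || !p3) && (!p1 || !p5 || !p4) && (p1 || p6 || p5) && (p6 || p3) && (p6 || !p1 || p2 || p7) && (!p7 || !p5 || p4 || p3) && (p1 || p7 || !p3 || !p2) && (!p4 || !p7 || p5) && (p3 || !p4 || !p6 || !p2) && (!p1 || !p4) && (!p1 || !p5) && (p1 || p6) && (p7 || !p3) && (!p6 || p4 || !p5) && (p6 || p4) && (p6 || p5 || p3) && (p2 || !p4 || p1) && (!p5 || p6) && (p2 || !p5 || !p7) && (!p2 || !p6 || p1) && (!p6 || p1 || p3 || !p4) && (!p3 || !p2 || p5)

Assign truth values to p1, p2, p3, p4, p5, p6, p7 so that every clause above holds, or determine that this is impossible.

Try p1 = true.
From the singleton clause (!p4), p4 = false.
From the singleton clause (!p5), p5 = false.
From the singleton clause (!p3), p3 = false.
From the singleton clause (p6), p6 = true.
No clause remains; p2, p7 are free.

p1: true, p2: true, p3: false, p4: false, p5: false, p6: true, p7: false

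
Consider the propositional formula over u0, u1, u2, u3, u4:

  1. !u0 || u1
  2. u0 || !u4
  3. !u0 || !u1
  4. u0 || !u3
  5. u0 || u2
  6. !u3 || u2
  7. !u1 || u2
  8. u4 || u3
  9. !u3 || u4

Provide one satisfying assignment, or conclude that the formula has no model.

UNSATISFIABLE

Suppose u0 = false.
The clause (!u4) is unit, so u4 = false.
The clause (!u3) is unit, so u3 = false.
That conflicts with the unit clause (u3).
That branch fails; take u0 = true instead.
The clause (u1) is unit, so u1 = true.
That conflicts with the unit clause (!u1).
Either choice for u0 ends in contradiction.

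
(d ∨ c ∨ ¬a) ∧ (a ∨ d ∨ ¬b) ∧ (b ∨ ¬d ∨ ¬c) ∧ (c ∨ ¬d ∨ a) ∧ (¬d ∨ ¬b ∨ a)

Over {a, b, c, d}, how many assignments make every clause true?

There are 2^4 = 16 truth assignments over (a, b, c, d).
Check each against the 5 clauses (columns in the order a, b, c, d):
  F F F F  ✓ satisfies all
  F F F T  ✗ fails (c ∨ ¬d ∨ a)
  F F T F  ✓ satisfies all
  F F T T  ✗ fails (b ∨ ¬d ∨ ¬c)
  F T F F  ✗ fails (a ∨ d ∨ ¬b)
  F T F T  ✗ fails (c ∨ ¬d ∨ a)
  F T T F  ✗ fails (a ∨ d ∨ ¬b)
  F T T T  ✗ fails (¬d ∨ ¬b ∨ a)
  T F F F  ✗ fails (d ∨ c ∨ ¬a)
  T F F T  ✓ satisfies all
  T F T F  ✓ satisfies all
  T F T T  ✗ fails (b ∨ ¬d ∨ ¬c)
  T T F F  ✗ fails (d ∨ c ∨ ¬a)
  T T F T  ✓ satisfies all
  T T T F  ✓ satisfies all
  T T T T  ✓ satisfies all
7 of the 16 rows are models.

7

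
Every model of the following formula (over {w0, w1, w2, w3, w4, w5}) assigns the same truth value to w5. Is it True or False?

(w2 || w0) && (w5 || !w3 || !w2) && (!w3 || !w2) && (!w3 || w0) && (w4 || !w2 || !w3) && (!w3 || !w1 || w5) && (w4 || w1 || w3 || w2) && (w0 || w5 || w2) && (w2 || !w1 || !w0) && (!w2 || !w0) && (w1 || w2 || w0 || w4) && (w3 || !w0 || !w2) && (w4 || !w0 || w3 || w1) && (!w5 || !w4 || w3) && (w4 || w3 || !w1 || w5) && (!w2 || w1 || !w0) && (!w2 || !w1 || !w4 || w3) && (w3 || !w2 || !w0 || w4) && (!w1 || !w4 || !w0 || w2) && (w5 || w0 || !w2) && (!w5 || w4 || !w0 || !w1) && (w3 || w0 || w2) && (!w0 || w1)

True

Suppose w5 = false.
Suppose w2 = true.
(!w3) alone gives w3 = false.
(!w0) alone gives w0 = false.
But (w0) is also a unit clause — contradiction.
Undo w2 and try w2 = false.
(w0) alone gives w0 = true.
(!w1) alone gives w1 = false.
But (w1) is also a unit clause — contradiction.
Either choice for w2 ends in contradiction.
So every satisfying assignment has w5 = True.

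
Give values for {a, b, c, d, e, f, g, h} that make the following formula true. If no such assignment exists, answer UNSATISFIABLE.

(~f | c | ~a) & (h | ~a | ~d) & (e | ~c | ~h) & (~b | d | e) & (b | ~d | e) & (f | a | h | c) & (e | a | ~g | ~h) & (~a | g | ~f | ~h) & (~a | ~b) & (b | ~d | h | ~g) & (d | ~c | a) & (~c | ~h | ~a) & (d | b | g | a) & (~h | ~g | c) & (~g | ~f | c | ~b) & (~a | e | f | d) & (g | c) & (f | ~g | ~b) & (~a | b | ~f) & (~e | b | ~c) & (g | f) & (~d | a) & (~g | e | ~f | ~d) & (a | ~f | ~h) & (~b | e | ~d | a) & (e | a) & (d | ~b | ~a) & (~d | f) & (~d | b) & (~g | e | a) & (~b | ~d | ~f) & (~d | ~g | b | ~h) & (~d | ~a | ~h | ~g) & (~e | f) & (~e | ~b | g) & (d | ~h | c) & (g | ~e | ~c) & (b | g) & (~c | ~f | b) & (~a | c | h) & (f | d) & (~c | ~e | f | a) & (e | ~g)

Branch on a: set a = 0.
(~d) alone gives d = 0.
(~c) alone gives c = 0.
(g) alone gives g = 1.
(~h) alone gives h = 0.
(f) alone gives f = 1.
(~b) alone gives b = 0.
(e) alone gives e = 1.
This assignment satisfies each clause.

a ↦ 0,  b ↦ 0,  c ↦ 0,  d ↦ 0,  e ↦ 1,  f ↦ 1,  g ↦ 1,  h ↦ 0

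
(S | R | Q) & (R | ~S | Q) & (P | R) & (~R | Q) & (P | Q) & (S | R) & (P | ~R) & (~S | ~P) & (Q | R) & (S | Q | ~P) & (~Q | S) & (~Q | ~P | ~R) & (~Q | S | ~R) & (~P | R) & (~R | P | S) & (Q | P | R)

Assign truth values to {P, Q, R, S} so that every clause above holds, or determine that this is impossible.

Branch on P: set P = 1.
Unit clause (~S) forces S = 0.
Unit clause (R) forces R = 1.
Unit clause (Q) forces Q = 1.
That conflicts with the unit clause (~Q).
That branch fails; take P = 0 instead.
Unit clause (R) forces R = 1.
That conflicts with the unit clause (~R).
Neither P = 1 nor P = 0 works.

UNSATISFIABLE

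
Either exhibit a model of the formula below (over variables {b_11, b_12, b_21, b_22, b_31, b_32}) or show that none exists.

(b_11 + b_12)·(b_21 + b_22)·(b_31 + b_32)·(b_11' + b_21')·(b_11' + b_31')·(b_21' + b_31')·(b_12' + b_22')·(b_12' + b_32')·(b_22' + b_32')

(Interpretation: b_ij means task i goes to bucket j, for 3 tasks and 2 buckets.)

UNSATISFIABLE

Case b_11 = 1:
Unit clause (b_21') forces b_21 = 0.
Unit clause (b_22) forces b_22 = 1.
Unit clause (b_31') forces b_31 = 0.
Unit clause (b_32) forces b_32 = 1.
Now (b_32') is unsatisfied and unit — conflict.
So b_11 must be the other value — set b_11 = 0.
Unit clause (b_12) forces b_12 = 1.
Unit clause (b_22') forces b_22 = 0.
Unit clause (b_21) forces b_21 = 1.
Unit clause (b_31') forces b_31 = 0.
Unit clause (b_32) forces b_32 = 1.
Now (b_32') is unsatisfied and unit — conflict.
Either choice for b_11 ends in contradiction.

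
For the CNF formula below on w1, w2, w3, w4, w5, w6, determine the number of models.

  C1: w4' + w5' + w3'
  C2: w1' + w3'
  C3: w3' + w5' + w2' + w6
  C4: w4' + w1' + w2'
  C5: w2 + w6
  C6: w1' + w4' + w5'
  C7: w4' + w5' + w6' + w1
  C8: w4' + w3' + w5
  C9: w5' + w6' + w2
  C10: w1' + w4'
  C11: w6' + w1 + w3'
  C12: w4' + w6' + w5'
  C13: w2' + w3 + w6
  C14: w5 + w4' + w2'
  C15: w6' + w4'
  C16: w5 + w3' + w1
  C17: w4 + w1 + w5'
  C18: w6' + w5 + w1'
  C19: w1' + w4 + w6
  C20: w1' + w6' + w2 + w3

There are 2^6 = 64 truth assignments over (w1, w2, w3, w4, w5, w6).
Split on w6. With w6 = 1, the clauses containing w6 are satisfied and w6' drops from the rest; 3 of the 2^5 = 32 assignments to the other variables satisfy what remains.
With w6 = 0, by the same count on the reduced clause set, 0 assignments work.
(One model: w1=F, w2=F, w3=F, w4=F, w5=F, w6=T.)
Total: 3 + 0 = 3.

3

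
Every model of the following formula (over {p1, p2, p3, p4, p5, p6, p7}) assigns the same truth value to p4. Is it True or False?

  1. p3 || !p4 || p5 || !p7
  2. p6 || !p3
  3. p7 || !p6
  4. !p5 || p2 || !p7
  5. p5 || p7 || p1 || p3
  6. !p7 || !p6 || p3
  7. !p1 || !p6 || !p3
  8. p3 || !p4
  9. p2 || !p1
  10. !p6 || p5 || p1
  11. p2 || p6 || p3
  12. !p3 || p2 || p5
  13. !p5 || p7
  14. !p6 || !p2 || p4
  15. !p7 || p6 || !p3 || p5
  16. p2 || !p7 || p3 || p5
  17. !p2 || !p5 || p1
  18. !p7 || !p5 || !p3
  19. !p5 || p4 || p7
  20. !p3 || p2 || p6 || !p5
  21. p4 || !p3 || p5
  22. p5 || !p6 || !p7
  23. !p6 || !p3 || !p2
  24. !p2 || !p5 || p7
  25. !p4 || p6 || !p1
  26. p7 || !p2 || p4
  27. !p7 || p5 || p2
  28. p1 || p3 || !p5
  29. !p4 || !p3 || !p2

Suppose p4 = true.
Unit clause (p3) forces p3 = true.
Unit clause (p6) forces p6 = true.
Unit clause (p7) forces p7 = true.
Unit clause (!p1) forces p1 = false.
Unit clause (p5) forces p5 = true.
Now (!p5) is unsatisfied and unit — conflict.
So every satisfying assignment has p4 = False.

False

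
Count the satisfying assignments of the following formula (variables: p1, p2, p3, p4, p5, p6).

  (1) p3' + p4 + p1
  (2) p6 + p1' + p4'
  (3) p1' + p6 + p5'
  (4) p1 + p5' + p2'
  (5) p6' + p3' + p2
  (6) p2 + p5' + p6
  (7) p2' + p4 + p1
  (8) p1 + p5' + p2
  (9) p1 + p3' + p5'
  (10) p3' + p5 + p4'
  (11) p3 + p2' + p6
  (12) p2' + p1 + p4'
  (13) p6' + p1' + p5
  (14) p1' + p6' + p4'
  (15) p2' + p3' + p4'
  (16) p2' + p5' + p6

There are 2^6 = 64 truth assignments over (p1, p2, p3, p4, p5, p6).
Split on p1. With p1 = 1, the clauses containing p1 are satisfied and p1' drops from the rest; 6 of the 2^5 = 32 assignments to the other variables satisfy what remains.
With p1 = 0, by the same count on the reduced clause set, 4 assignments work.
Total: 6 + 4 = 10.

10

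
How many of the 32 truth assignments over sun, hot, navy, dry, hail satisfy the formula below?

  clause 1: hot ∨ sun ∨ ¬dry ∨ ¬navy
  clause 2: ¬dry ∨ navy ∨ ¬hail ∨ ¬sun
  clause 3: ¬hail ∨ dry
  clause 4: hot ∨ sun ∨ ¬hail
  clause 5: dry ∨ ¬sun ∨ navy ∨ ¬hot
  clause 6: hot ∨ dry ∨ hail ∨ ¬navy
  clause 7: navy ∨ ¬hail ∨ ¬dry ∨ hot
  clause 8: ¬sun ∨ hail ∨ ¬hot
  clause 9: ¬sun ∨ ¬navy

10

There are 2^5 = 32 truth assignments over (sun, hot, navy, dry, hail).
Split on hot. With hot = True, the clauses containing hot are satisfied and ¬hot drops from the rest; 6 of the 2^4 = 16 assignments to the other variables satisfy what remains.
With hot = False, by the same count on the reduced clause set, 4 assignments work.
(One model: sun=F, hot=F, navy=F, dry=F, hail=F.)
Total: 6 + 4 = 10.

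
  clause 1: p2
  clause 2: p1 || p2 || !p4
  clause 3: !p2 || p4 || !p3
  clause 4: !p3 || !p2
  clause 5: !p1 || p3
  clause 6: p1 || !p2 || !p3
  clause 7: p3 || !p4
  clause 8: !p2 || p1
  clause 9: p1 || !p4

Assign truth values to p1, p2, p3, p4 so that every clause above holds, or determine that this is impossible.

From the singleton clause (p2), p2 = true.
From the singleton clause (!p3), p3 = false.
From the singleton clause (!p1), p1 = false.
Now (p1) is unsatisfied and unit — conflict.

UNSATISFIABLE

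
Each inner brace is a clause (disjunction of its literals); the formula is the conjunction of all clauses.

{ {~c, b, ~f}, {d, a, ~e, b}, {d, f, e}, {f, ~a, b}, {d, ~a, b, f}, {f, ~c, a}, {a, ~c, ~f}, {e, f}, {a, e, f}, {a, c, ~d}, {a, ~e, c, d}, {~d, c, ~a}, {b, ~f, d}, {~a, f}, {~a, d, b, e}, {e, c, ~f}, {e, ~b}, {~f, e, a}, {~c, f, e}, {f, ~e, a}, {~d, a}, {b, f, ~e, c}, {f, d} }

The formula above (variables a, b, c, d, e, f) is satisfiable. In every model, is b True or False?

True

Suppose b = 0.
Suppose c = 0.
Suppose f = 1.
The clause (d) is unit, so d = 1.
The clause (a) is unit, so a = 1.
That conflicts with the unit clause (~a).
So f must be the other value — set f = 0.
The clause (~a) is unit, so a = 0.
The clause (e) is unit, so e = 1.
That conflicts with the unit clause (~e).
Neither f = 1 nor f = 0 works.
So c must be the other value — set c = 1.
The clause (~f) is unit, so f = 0.
The clause (~a) is unit, so a = 0.
That conflicts with the unit clause (a).
Neither c = 1 nor c = 0 works.
So every satisfying assignment has b = True.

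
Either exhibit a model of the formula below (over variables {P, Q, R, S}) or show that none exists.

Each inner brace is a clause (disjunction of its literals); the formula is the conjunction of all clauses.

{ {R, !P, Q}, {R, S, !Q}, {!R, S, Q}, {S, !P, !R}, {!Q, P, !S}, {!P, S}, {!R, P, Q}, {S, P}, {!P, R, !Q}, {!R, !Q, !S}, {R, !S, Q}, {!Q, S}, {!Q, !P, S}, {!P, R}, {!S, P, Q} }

P ↦ true,  Q ↦ false,  R ↦ true,  S ↦ true

Branch on P: set P = true.
Unit clause (S) forces S = true.
Unit clause (R) forces R = true.
Unit clause (!Q) forces Q = false.
Every clause now holds.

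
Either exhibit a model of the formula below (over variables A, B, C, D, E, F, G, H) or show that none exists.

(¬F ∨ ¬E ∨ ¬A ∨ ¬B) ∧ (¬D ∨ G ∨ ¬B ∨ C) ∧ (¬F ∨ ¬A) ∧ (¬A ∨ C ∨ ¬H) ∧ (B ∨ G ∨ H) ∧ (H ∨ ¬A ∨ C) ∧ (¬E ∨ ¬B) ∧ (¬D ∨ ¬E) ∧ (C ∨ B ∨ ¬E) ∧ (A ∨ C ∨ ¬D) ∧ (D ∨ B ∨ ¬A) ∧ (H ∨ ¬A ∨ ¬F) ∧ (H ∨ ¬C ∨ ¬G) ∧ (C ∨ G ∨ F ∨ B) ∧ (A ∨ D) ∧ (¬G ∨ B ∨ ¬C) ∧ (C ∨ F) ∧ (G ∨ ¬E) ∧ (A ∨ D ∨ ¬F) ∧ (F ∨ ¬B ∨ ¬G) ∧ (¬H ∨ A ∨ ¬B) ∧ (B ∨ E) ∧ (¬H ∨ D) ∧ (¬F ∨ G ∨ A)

A=True,  B=True,  C=True,  D=True,  E=False,  F=False,  G=False,  H=True

Suppose F = False.
Unit clause (C) forces C = True.
Suppose E = False.
Unit clause (B) forces B = True.
Unit clause (¬G) forces G = False.
Suppose A = True.
Suppose H = True.
Unit clause (D) forces D = True.
Every clause now holds.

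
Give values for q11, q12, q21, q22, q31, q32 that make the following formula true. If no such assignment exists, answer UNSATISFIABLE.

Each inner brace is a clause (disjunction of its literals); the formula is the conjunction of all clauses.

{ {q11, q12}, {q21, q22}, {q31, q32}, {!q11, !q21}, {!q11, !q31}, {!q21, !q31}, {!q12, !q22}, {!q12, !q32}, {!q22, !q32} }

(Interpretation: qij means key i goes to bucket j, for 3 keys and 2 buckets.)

UNSATISFIABLE

Branch on q11: set q11 = true.
Unit clause (!q21) forces q21 = false.
Unit clause (q22) forces q22 = true.
Unit clause (!q31) forces q31 = false.
Unit clause (q32) forces q32 = true.
Now (!q32) is unsatisfied and unit — conflict.
So q11 must be the other value — set q11 = false.
Unit clause (q12) forces q12 = true.
Unit clause (!q22) forces q22 = false.
Unit clause (q21) forces q21 = true.
Unit clause (!q31) forces q31 = false.
Unit clause (q32) forces q32 = true.
Now (!q32) is unsatisfied and unit — conflict.
Either choice for q11 ends in contradiction.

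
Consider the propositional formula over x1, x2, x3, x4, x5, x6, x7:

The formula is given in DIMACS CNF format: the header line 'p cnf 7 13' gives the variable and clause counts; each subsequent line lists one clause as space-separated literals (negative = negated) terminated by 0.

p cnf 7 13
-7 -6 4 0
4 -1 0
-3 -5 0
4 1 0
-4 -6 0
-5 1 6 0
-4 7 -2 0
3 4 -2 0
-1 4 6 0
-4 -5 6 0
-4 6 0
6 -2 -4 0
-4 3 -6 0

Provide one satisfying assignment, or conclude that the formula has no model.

UNSATISFIABLE

Try x4 = True.
Unit clause (¬x6) forces x6 = False.
But (x6) is also a unit clause — contradiction.
That branch fails; take x4 = False instead.
Unit clause (¬x1) forces x1 = False.
But (x1) is also a unit clause — contradiction.
Either choice for x4 ends in contradiction.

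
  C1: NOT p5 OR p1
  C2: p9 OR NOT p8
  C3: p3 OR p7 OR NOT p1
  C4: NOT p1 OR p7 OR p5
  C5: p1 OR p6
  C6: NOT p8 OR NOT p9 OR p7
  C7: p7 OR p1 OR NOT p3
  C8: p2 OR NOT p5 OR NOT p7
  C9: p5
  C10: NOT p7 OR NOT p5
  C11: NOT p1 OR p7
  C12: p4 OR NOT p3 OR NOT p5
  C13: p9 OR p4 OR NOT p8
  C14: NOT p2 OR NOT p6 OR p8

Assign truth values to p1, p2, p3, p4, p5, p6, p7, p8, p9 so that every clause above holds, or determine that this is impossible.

(p5) alone gives p5 = true.
(p1) alone gives p1 = true.
(NOT p7) alone gives p7 = false.
That conflicts with the unit clause (p7).

UNSATISFIABLE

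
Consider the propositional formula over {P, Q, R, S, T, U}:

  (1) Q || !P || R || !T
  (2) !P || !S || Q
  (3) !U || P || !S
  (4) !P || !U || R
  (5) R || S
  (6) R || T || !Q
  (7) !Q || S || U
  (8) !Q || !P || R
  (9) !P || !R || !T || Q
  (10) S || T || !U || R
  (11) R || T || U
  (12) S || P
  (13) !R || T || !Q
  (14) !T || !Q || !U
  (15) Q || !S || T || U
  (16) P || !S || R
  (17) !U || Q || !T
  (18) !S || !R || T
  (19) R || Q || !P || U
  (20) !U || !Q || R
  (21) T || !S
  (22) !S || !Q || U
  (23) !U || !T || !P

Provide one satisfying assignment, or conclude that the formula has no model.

Case R = true:
Case S = true:
From the singleton clause (T), T = true.
Case P = false:
From the singleton clause (!U), U = false.
From the singleton clause (!Q), Q = false.
This assignment satisfies each clause.

P: false; Q: false; R: true; S: true; T: true; U: false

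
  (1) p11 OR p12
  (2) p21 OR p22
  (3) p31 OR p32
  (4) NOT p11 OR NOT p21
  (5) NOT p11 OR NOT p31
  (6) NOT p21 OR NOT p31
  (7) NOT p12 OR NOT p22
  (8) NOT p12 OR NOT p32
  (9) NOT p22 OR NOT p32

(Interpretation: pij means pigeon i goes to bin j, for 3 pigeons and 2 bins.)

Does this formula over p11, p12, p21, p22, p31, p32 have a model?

Case p11 = true:
(NOT p21) alone gives p21 = false.
(p22) alone gives p22 = true.
(NOT p31) alone gives p31 = false.
(p32) alone gives p32 = true.
Now (NOT p32) is unsatisfied and unit — conflict.
So p11 must be the other value — set p11 = false.
(p12) alone gives p12 = true.
(NOT p22) alone gives p22 = false.
(p21) alone gives p21 = true.
(NOT p31) alone gives p31 = false.
(p32) alone gives p32 = true.
Now (NOT p32) is unsatisfied and unit — conflict.
Both values of p11 lead to a conflict.
No assignment satisfies every clause.

No, unsatisfiable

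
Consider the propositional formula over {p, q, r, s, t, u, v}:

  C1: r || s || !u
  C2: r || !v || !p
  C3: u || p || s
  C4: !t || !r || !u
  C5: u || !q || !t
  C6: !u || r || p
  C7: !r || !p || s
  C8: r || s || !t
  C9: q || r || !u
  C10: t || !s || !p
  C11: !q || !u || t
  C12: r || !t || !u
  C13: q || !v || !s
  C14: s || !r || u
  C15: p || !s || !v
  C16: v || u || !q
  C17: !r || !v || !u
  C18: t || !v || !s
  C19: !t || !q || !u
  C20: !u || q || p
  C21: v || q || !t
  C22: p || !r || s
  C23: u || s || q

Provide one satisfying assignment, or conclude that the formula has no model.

p=false,  q=false,  r=true,  s=true,  t=false,  u=false,  v=false

Suppose r = true.
Suppose t = false.
Suppose p = false.
From the singleton clause (s), s = true.
From the singleton clause (!v), v = false.
Suppose q = false.
From the singleton clause (!u), u = false.
Every clause now holds.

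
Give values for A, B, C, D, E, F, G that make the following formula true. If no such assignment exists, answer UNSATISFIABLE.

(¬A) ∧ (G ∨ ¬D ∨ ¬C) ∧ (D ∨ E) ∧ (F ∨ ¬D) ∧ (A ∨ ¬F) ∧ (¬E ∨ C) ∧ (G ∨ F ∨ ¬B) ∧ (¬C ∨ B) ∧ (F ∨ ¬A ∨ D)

A: False, B: True, C: True, D: False, E: True, F: False, G: True

Unit clause (¬A) forces A = False.
Unit clause (¬F) forces F = False.
Unit clause (¬D) forces D = False.
Unit clause (E) forces E = True.
Unit clause (C) forces C = True.
Unit clause (B) forces B = True.
Unit clause (G) forces G = True.
This assignment satisfies each clause.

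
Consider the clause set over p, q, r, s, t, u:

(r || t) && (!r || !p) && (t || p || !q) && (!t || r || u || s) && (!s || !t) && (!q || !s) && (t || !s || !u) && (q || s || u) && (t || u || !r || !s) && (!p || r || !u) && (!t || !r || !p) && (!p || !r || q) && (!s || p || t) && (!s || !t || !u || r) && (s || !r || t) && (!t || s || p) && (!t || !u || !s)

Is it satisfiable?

No, unsatisfiable

Suppose r = true.
Unit clause (!p) forces p = false.
Suppose t = true.
Unit clause (!s) forces s = false.
But (s) is also a unit clause — contradiction.
Undo t and try t = false.
Unit clause (!q) forces q = false.
Unit clause (!s) forces s = false.
But (s) is also a unit clause — contradiction.
Both values of t lead to a conflict.
Undo r and try r = false.
Unit clause (t) forces t = true.
Unit clause (!s) forces s = false.
Unit clause (u) forces u = true.
Unit clause (!p) forces p = false.
But (p) is also a unit clause — contradiction.
Both values of r lead to a conflict.
No assignment satisfies every clause.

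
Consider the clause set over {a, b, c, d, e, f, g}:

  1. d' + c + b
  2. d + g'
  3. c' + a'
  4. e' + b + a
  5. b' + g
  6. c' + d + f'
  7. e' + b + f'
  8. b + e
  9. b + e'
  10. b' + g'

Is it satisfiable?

Unsatisfiable

Suppose d = 1.
Suppose c = 1.
The clause (a') is unit, so a = 0.
Suppose e = 0.
The clause (b) is unit, so b = 1.
The clause (g) is unit, so g = 1.
That conflicts with the unit clause (g').
Undo e and try e = 1.
The clause (b) is unit, so b = 1.
The clause (g) is unit, so g = 1.
That conflicts with the unit clause (g').
Either choice for e ends in contradiction.
Undo c and try c = 0.
The clause (b) is unit, so b = 1.
The clause (g) is unit, so g = 1.
That conflicts with the unit clause (g').
Either choice for c ends in contradiction.
Undo d and try d = 0.
The clause (g') is unit, so g = 0.
The clause (b') is unit, so b = 0.
The clause (e) is unit, so e = 1.
That conflicts with the unit clause (e').
Either choice for d ends in contradiction.
No assignment satisfies every clause.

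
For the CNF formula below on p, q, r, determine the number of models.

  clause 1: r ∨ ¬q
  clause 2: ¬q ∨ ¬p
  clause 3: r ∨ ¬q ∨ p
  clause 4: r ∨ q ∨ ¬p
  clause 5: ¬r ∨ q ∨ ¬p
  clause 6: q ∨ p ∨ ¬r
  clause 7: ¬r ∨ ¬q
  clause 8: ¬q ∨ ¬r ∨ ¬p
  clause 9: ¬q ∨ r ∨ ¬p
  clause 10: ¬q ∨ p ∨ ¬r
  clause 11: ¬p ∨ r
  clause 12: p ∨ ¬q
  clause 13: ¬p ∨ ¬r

1

There are 2^3 = 8 truth assignments over (p, q, r).
Check each against the 13 clauses (columns in the order p, q, r):
  F F F  ✓ satisfies all
  F F T  ✗ fails (q ∨ p ∨ ¬r)
  F T F  ✗ fails (r ∨ ¬q)
  F T T  ✗ fails (¬r ∨ ¬q)
  T F F  ✗ fails (r ∨ q ∨ ¬p)
  T F T  ✗ fails (¬r ∨ q ∨ ¬p)
  T T F  ✗ fails (r ∨ ¬q)
  T T T  ✗ fails (¬q ∨ ¬p)
1 of the 8 rows is a model.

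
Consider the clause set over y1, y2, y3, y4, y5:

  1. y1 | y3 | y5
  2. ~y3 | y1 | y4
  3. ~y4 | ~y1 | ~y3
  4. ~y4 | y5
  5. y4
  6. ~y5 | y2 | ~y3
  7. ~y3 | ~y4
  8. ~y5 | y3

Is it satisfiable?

No, unsatisfiable

Unit clause (y4) forces y4 = 1.
Unit clause (y5) forces y5 = 1.
Unit clause (~y3) forces y3 = 0.
Now (y3) is unsatisfied and unit — conflict.
No assignment satisfies every clause.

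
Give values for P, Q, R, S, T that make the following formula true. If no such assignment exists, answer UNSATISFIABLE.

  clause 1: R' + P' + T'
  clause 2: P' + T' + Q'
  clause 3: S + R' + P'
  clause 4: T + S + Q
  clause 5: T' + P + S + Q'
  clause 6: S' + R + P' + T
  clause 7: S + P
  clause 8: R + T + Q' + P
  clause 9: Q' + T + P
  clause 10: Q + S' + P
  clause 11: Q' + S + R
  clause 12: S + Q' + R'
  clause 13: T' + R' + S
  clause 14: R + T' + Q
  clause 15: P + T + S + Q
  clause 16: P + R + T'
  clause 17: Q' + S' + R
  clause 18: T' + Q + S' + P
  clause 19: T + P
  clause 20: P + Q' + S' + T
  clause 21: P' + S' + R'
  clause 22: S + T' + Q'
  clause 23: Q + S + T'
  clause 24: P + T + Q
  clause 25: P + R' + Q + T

P=0,  Q=1,  R=1,  S=1,  T=1

Branch on S: set S = 1.
Branch on Q: set Q = 1.
From the singleton clause (R), R = 1.
From the singleton clause (P'), P = 0.
From the singleton clause (T), T = 1.
This assignment satisfies each clause.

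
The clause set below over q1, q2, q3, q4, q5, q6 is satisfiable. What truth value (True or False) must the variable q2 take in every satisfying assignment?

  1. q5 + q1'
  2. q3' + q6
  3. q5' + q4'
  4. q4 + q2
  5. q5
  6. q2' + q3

True

Suppose q2 = 0.
(q4) alone gives q4 = 1.
(q5') alone gives q5 = 0.
That conflicts with the unit clause (q5).
So every satisfying assignment has q2 = True.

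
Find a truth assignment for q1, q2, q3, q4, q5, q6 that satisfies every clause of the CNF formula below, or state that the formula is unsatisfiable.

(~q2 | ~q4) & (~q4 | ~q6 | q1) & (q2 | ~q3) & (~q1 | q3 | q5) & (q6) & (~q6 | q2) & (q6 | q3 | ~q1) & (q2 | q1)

q1: 1,  q2: 1,  q3: 1,  q4: 0,  q5: 1,  q6: 1

From the singleton clause (q6), q6 = 1.
From the singleton clause (q2), q2 = 1.
From the singleton clause (~q4), q4 = 0.
Suppose q1 = 1.
Suppose q3 = 1.
Every clause is now satisfied; q5 is unconstrained.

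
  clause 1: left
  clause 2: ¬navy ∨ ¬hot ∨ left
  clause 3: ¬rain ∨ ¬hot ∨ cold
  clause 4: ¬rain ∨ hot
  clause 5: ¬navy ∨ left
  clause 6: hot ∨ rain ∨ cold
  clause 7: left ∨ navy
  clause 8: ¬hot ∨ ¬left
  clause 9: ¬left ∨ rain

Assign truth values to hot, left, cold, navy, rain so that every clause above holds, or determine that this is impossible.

UNSATISFIABLE

From the singleton clause (left), left = True.
From the singleton clause (¬hot), hot = False.
From the singleton clause (¬rain), rain = False.
That conflicts with the unit clause (rain).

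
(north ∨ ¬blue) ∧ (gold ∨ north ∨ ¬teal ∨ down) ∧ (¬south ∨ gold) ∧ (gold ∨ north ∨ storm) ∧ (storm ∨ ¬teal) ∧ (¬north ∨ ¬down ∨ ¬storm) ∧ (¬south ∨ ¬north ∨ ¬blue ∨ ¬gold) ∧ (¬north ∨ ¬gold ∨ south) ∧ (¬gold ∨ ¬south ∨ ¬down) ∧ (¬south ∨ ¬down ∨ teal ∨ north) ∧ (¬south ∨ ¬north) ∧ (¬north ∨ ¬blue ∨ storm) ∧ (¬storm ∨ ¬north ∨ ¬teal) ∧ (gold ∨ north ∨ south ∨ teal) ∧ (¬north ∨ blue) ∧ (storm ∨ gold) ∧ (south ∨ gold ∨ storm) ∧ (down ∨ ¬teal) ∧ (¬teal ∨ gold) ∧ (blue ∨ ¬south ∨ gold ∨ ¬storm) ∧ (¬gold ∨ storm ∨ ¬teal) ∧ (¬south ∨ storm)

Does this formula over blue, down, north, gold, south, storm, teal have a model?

Suppose north = False.
(¬blue) alone gives blue = False.
Suppose south = False.
Suppose gold = True.
Suppose storm = False.
(¬teal) alone gives teal = False.
Every clause is now satisfied; down is unconstrained.
A satisfying assignment: blue: False,  down: False,  north: False,  gold: True,  south: False,  storm: False,  teal: False.

Yes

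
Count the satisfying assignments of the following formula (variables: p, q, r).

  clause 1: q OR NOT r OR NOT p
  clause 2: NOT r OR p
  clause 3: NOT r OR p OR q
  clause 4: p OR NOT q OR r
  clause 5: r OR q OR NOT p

3

There are 2^3 = 8 truth assignments over (p, q, r).
Split on p. With p = true, the clauses containing p are satisfied and NOT p drops from the rest; 2 of the 2^2 = 4 assignments to the other variables satisfy what remains.
With p = false, by the same count on the reduced clause set, 1 assignment works.
(One model: p=F, q=F, r=F.)
Total: 2 + 1 = 3.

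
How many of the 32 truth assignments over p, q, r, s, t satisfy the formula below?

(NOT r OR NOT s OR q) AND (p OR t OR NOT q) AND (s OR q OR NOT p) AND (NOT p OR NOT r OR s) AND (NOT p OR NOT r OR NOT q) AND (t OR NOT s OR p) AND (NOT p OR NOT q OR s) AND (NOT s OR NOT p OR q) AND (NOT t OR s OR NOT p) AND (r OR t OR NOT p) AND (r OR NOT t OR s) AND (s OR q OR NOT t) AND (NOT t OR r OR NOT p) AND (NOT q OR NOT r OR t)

6

There are 2^5 = 32 truth assignments over (p, q, r, s, t).
Split on s. With s = true, the clauses containing s are satisfied and NOT s drops from the rest; 3 of the 2^4 = 16 assignments to the other variables satisfy what remains.
With s = false, by the same count on the reduced clause set, 3 assignments work.
Total: 3 + 3 = 6.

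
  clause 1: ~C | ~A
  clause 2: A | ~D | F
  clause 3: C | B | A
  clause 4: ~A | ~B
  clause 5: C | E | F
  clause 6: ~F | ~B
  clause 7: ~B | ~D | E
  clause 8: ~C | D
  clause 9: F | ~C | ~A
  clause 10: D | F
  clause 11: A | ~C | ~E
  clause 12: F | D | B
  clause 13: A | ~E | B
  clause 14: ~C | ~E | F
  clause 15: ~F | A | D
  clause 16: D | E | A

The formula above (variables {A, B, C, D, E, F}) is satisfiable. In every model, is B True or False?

False

Suppose B = 1.
From the singleton clause (~A), A = 0.
From the singleton clause (~F), F = 0.
From the singleton clause (~D), D = 0.
Now (D) is unsatisfied and unit — conflict.
So every satisfying assignment has B = False.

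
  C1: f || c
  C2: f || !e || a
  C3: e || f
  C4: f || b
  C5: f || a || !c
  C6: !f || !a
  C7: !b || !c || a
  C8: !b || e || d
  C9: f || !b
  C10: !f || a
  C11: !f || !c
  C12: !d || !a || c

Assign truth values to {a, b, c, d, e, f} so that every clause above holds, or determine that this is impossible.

Branch on f: set f = true.
Unit clause (!a) forces a = false.
Now (a) is unsatisfied and unit — conflict.
So f must be the other value — set f = false.
Unit clause (c) forces c = true.
Unit clause (e) forces e = true.
Unit clause (a) forces a = true.
Unit clause (b) forces b = true.
Now (!b) is unsatisfied and unit — conflict.
Either choice for f ends in contradiction.

UNSATISFIABLE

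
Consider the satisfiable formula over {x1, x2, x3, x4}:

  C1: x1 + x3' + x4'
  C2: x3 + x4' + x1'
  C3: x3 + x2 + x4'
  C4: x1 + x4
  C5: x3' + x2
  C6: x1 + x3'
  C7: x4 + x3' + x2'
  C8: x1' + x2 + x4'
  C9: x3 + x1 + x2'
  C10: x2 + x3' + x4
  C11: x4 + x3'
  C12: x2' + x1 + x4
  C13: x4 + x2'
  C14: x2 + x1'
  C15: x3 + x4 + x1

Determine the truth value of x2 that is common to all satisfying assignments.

Suppose x2 = 0.
Unit clause (x3') forces x3 = 0.
Unit clause (x4') forces x4 = 0.
Unit clause (x1) forces x1 = 1.
That conflicts with the unit clause (x1').
So every satisfying assignment has x2 = True.

True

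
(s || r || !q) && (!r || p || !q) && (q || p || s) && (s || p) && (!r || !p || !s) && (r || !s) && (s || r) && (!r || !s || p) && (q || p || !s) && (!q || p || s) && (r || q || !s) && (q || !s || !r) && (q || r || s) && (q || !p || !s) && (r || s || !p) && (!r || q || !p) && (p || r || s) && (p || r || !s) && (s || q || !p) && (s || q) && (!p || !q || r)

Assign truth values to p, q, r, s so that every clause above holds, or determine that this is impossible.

p=true; q=true; r=true; s=false

Branch on s: set s = false.
Unit clause (p) forces p = true.
Unit clause (r) forces r = true.
Unit clause (q) forces q = true.
This assignment satisfies each clause.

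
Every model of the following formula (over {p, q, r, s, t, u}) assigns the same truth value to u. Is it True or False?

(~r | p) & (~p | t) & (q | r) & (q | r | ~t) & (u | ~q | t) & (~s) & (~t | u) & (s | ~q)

True

Suppose u = 0.
From the singleton clause (~s), s = 0.
From the singleton clause (~t), t = 0.
From the singleton clause (~p), p = 0.
From the singleton clause (~r), r = 0.
From the singleton clause (q), q = 1.
Now (~q) is unsatisfied and unit — conflict.
So every satisfying assignment has u = True.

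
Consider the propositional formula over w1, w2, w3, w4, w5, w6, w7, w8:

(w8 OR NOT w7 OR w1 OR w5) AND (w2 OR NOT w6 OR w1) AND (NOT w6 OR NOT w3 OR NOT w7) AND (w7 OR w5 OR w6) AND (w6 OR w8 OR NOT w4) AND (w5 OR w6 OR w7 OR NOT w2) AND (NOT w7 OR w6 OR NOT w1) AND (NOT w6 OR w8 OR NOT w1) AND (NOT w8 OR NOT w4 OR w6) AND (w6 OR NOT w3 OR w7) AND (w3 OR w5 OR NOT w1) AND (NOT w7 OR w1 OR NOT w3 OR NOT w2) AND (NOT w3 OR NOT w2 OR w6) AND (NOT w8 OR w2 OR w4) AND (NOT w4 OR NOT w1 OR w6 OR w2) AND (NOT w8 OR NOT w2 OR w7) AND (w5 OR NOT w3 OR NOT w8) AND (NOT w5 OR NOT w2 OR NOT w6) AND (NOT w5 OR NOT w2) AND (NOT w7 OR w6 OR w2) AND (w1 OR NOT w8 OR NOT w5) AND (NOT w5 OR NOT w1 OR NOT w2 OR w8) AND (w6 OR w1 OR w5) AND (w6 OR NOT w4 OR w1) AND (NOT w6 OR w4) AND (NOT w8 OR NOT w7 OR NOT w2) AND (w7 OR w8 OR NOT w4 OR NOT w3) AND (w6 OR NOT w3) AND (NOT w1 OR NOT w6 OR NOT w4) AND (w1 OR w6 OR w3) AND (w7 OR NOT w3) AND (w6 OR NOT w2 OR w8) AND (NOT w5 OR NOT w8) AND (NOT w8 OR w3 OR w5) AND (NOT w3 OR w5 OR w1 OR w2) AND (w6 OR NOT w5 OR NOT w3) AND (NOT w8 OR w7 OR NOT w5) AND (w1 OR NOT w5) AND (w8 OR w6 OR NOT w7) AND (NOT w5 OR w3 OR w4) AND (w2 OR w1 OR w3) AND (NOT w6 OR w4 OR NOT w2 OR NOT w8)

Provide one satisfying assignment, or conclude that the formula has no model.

Suppose w5 = false.
Suppose w7 = false.
The clause (w6) is unit, so w6 = true.
The clause (w4) is unit, so w4 = true.
The clause (NOT w1) is unit, so w1 = false.
The clause (w2) is unit, so w2 = true.
The clause (NOT w8) is unit, so w8 = false.
The clause (NOT w3) is unit, so w3 = false.
This assignment satisfies each clause.

w1: false,  w2: true,  w3: false,  w4: true,  w5: false,  w6: true,  w7: false,  w8: false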